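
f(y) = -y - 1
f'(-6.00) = -1.00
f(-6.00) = 5.00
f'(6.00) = -1.00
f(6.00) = -7.00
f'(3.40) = -1.00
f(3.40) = -4.40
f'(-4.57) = -1.00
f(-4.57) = 3.57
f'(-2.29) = -1.00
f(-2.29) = 1.29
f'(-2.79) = -1.00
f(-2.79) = 1.79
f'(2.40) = -1.00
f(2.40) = -3.40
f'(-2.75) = -1.00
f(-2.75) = 1.75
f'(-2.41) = -1.00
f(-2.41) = 1.41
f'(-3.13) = -1.00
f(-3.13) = 2.13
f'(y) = -1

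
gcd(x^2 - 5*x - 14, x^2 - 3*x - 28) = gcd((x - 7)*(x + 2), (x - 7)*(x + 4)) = x - 7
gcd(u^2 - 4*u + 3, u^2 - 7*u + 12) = u - 3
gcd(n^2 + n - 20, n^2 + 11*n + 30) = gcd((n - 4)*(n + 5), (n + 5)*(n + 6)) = n + 5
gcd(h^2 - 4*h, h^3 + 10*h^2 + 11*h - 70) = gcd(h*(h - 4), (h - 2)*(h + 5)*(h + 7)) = 1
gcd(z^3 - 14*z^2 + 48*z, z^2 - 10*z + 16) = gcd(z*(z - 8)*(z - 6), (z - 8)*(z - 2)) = z - 8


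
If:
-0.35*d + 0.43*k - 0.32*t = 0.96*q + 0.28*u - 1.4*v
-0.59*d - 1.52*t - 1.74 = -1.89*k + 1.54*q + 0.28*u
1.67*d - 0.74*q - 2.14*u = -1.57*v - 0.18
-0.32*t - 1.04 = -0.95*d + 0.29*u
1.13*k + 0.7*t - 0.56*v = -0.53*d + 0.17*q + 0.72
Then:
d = 1.11332776917257 - 0.32605049075775*v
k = 1.4068045716427*v + 0.621679750235918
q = 2.52588465851102*v - 0.135423209780691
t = -0.61068859129682*v - 0.850833972986814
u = 0.999752593343884 - 0.394233162085793*v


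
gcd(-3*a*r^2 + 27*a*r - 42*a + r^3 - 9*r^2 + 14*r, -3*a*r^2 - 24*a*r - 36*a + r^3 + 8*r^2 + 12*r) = -3*a + r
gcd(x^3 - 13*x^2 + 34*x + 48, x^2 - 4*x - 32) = x - 8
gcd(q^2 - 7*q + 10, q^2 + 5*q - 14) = q - 2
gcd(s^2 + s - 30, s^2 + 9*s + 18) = s + 6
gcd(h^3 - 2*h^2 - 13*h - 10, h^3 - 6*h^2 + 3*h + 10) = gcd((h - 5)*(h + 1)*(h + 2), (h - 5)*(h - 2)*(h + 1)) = h^2 - 4*h - 5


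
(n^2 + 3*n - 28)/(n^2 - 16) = (n + 7)/(n + 4)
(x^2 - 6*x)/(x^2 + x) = (x - 6)/(x + 1)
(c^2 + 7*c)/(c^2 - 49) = c/(c - 7)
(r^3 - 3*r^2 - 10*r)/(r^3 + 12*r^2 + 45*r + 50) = r*(r - 5)/(r^2 + 10*r + 25)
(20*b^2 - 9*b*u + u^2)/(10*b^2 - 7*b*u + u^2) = (-4*b + u)/(-2*b + u)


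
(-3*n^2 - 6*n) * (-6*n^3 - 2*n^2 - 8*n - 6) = 18*n^5 + 42*n^4 + 36*n^3 + 66*n^2 + 36*n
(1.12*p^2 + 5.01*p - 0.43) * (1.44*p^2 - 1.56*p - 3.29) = 1.6128*p^4 + 5.4672*p^3 - 12.1196*p^2 - 15.8121*p + 1.4147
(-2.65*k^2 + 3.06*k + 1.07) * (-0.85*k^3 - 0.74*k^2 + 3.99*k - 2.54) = 2.2525*k^5 - 0.64*k^4 - 13.7474*k^3 + 18.1486*k^2 - 3.5031*k - 2.7178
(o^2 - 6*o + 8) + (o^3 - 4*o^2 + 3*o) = o^3 - 3*o^2 - 3*o + 8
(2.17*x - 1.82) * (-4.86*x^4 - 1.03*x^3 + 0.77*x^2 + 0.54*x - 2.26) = -10.5462*x^5 + 6.6101*x^4 + 3.5455*x^3 - 0.2296*x^2 - 5.887*x + 4.1132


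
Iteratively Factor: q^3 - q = (q + 1)*(q^2 - q) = q*(q + 1)*(q - 1)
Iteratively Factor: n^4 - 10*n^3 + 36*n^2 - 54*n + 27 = (n - 3)*(n^3 - 7*n^2 + 15*n - 9) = (n - 3)^2*(n^2 - 4*n + 3) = (n - 3)^2*(n - 1)*(n - 3)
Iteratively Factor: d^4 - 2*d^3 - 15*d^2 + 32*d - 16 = (d - 4)*(d^3 + 2*d^2 - 7*d + 4) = (d - 4)*(d - 1)*(d^2 + 3*d - 4) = (d - 4)*(d - 1)^2*(d + 4)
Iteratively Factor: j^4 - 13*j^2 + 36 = (j - 3)*(j^3 + 3*j^2 - 4*j - 12) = (j - 3)*(j + 3)*(j^2 - 4) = (j - 3)*(j - 2)*(j + 3)*(j + 2)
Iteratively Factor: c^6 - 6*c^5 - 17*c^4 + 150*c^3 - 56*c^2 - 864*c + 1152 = (c - 3)*(c^5 - 3*c^4 - 26*c^3 + 72*c^2 + 160*c - 384) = (c - 4)*(c - 3)*(c^4 + c^3 - 22*c^2 - 16*c + 96) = (c - 4)*(c - 3)*(c + 3)*(c^3 - 2*c^2 - 16*c + 32) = (c - 4)^2*(c - 3)*(c + 3)*(c^2 + 2*c - 8) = (c - 4)^2*(c - 3)*(c + 3)*(c + 4)*(c - 2)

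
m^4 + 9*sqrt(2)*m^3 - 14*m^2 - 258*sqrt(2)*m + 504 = (m - 3*sqrt(2))*(m - sqrt(2))*(m + 6*sqrt(2))*(m + 7*sqrt(2))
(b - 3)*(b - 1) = b^2 - 4*b + 3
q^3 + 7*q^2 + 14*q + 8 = (q + 1)*(q + 2)*(q + 4)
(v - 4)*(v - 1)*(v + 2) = v^3 - 3*v^2 - 6*v + 8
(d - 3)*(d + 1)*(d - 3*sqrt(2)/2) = d^3 - 3*sqrt(2)*d^2/2 - 2*d^2 - 3*d + 3*sqrt(2)*d + 9*sqrt(2)/2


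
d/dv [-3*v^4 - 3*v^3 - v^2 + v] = -12*v^3 - 9*v^2 - 2*v + 1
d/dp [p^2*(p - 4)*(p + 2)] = 2*p*(2*p^2 - 3*p - 8)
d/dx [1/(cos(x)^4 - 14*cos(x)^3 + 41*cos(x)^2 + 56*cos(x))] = 2*(2*cos(x)^3 - 21*cos(x)^2 + 41*cos(x) + 28)*sin(x)/((cos(x)^3 - 14*cos(x)^2 + 41*cos(x) + 56)^2*cos(x)^2)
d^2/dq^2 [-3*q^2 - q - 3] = -6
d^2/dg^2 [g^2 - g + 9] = 2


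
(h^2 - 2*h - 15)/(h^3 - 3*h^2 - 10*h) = (h + 3)/(h*(h + 2))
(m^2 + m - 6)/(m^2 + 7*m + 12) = (m - 2)/(m + 4)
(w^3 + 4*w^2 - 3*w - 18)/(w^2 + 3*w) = w + 1 - 6/w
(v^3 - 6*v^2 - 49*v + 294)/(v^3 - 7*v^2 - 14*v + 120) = (v^2 - 49)/(v^2 - v - 20)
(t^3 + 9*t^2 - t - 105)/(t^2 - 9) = (t^2 + 12*t + 35)/(t + 3)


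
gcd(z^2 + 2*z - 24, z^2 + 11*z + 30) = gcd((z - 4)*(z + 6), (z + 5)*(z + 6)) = z + 6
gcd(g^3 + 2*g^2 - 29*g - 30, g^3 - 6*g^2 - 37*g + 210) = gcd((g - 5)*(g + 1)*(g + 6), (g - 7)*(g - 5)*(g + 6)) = g^2 + g - 30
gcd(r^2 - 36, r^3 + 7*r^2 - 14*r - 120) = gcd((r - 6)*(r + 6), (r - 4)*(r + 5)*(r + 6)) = r + 6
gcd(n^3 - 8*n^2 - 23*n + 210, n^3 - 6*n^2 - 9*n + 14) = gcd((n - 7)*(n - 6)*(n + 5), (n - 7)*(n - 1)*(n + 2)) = n - 7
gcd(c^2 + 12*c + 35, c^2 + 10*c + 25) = c + 5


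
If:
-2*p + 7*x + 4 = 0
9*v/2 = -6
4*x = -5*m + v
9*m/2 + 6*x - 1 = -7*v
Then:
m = -37/9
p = 1355/72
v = -4/3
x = 173/36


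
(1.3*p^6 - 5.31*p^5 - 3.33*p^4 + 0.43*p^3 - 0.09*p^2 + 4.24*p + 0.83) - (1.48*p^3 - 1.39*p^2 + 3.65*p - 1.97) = 1.3*p^6 - 5.31*p^5 - 3.33*p^4 - 1.05*p^3 + 1.3*p^2 + 0.59*p + 2.8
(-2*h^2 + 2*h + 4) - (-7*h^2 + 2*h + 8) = 5*h^2 - 4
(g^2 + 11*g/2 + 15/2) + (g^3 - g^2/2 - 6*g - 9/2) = g^3 + g^2/2 - g/2 + 3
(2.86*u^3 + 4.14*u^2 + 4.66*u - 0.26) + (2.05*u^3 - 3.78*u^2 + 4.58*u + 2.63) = 4.91*u^3 + 0.36*u^2 + 9.24*u + 2.37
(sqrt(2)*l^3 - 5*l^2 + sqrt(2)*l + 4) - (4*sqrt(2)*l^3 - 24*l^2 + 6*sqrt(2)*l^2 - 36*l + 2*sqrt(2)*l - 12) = -3*sqrt(2)*l^3 - 6*sqrt(2)*l^2 + 19*l^2 - sqrt(2)*l + 36*l + 16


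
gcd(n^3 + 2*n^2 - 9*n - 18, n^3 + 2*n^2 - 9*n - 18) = n^3 + 2*n^2 - 9*n - 18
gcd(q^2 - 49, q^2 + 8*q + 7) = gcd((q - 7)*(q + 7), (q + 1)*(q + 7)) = q + 7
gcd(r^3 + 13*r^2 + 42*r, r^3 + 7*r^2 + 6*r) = r^2 + 6*r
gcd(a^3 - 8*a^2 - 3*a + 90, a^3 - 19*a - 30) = a^2 - 2*a - 15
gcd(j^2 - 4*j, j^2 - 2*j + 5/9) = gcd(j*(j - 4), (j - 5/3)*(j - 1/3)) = 1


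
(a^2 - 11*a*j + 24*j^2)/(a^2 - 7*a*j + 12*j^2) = (a - 8*j)/(a - 4*j)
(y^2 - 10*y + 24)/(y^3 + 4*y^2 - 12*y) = (y^2 - 10*y + 24)/(y*(y^2 + 4*y - 12))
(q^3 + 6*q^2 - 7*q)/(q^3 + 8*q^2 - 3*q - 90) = q*(q^2 + 6*q - 7)/(q^3 + 8*q^2 - 3*q - 90)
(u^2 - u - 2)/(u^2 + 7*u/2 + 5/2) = 2*(u - 2)/(2*u + 5)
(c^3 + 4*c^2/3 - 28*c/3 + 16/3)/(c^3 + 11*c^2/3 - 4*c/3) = (3*c^2 - 8*c + 4)/(c*(3*c - 1))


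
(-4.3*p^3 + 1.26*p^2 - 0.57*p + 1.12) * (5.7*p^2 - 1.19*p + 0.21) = -24.51*p^5 + 12.299*p^4 - 5.6514*p^3 + 7.3269*p^2 - 1.4525*p + 0.2352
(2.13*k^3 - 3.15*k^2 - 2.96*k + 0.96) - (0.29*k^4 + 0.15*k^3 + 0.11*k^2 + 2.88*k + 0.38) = -0.29*k^4 + 1.98*k^3 - 3.26*k^2 - 5.84*k + 0.58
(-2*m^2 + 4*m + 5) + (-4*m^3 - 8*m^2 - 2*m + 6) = -4*m^3 - 10*m^2 + 2*m + 11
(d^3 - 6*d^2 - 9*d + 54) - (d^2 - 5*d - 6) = d^3 - 7*d^2 - 4*d + 60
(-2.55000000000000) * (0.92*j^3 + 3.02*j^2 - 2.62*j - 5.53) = -2.346*j^3 - 7.701*j^2 + 6.681*j + 14.1015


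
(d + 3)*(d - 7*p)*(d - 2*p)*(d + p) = d^4 - 8*d^3*p + 3*d^3 + 5*d^2*p^2 - 24*d^2*p + 14*d*p^3 + 15*d*p^2 + 42*p^3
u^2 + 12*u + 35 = (u + 5)*(u + 7)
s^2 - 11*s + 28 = (s - 7)*(s - 4)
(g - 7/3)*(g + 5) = g^2 + 8*g/3 - 35/3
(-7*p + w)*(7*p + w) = -49*p^2 + w^2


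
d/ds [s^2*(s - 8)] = s*(3*s - 16)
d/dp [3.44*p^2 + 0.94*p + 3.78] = 6.88*p + 0.94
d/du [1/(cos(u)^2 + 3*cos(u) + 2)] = (2*cos(u) + 3)*sin(u)/(cos(u)^2 + 3*cos(u) + 2)^2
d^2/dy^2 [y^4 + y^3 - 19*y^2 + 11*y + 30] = 12*y^2 + 6*y - 38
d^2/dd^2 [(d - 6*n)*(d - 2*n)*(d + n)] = 6*d - 14*n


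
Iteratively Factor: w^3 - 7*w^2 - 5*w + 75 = (w - 5)*(w^2 - 2*w - 15) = (w - 5)^2*(w + 3)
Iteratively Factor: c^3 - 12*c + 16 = (c - 2)*(c^2 + 2*c - 8) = (c - 2)*(c + 4)*(c - 2)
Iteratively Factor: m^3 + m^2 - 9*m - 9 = (m - 3)*(m^2 + 4*m + 3) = (m - 3)*(m + 1)*(m + 3)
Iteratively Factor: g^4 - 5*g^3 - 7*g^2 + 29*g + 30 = (g + 1)*(g^3 - 6*g^2 - g + 30) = (g - 3)*(g + 1)*(g^2 - 3*g - 10) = (g - 3)*(g + 1)*(g + 2)*(g - 5)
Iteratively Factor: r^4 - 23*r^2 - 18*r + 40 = (r - 5)*(r^3 + 5*r^2 + 2*r - 8) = (r - 5)*(r + 2)*(r^2 + 3*r - 4) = (r - 5)*(r + 2)*(r + 4)*(r - 1)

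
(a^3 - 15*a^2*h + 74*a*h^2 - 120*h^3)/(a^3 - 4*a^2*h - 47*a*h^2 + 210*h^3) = (a - 4*h)/(a + 7*h)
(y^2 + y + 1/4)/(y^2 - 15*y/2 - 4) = (y + 1/2)/(y - 8)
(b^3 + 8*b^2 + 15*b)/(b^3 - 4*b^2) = (b^2 + 8*b + 15)/(b*(b - 4))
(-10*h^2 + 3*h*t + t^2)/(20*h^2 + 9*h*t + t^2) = (-2*h + t)/(4*h + t)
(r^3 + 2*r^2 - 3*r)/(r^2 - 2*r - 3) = r*(-r^2 - 2*r + 3)/(-r^2 + 2*r + 3)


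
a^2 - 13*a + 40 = (a - 8)*(a - 5)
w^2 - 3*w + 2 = (w - 2)*(w - 1)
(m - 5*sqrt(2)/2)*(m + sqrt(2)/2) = m^2 - 2*sqrt(2)*m - 5/2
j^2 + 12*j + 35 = (j + 5)*(j + 7)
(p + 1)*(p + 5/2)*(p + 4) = p^3 + 15*p^2/2 + 33*p/2 + 10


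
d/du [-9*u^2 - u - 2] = -18*u - 1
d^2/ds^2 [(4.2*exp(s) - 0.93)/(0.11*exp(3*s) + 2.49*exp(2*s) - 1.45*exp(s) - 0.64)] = (0.20328*exp(6*s) + 3.349863*exp(5*s) + 25.9180229999999*exp(4*s) - 3.75976199999999*exp(3*s) + 49.642767*exp(2*s) - 11.781117*exp(s) + 2.58336)*exp(s)/(0.001331*exp(9*s) + 0.090387*exp(8*s) + 1.993398*exp(7*s) + 13.032087*exp(6*s) - 27.328386*exp(5*s) + 4.413963*exp(4*s) + 10.950863*exp(3*s) - 0.977087999999999*exp(2*s) - 1.78176*exp(s) - 0.262144)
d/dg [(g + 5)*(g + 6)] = 2*g + 11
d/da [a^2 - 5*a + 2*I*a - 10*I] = 2*a - 5 + 2*I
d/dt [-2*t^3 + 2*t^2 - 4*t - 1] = -6*t^2 + 4*t - 4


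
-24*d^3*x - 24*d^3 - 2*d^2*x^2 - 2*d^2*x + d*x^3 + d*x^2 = (-6*d + x)*(4*d + x)*(d*x + d)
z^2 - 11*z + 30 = (z - 6)*(z - 5)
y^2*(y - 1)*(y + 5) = y^4 + 4*y^3 - 5*y^2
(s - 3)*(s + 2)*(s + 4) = s^3 + 3*s^2 - 10*s - 24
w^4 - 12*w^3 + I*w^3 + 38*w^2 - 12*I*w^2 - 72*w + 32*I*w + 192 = (w - 8)*(w - 4)*(w - 2*I)*(w + 3*I)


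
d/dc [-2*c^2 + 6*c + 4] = 6 - 4*c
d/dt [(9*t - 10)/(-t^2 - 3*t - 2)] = (9*t^2 - 20*t - 48)/(t^4 + 6*t^3 + 13*t^2 + 12*t + 4)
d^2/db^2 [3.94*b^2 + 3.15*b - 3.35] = 7.88000000000000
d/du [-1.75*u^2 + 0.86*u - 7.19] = 0.86 - 3.5*u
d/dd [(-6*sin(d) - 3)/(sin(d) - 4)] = 27*cos(d)/(sin(d) - 4)^2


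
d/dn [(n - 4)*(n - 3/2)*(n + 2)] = 3*n^2 - 7*n - 5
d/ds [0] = 0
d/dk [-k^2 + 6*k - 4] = 6 - 2*k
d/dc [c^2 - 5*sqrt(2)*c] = 2*c - 5*sqrt(2)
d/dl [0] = 0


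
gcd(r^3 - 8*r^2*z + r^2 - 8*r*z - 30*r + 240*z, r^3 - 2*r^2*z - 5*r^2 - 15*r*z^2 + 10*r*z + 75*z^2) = r - 5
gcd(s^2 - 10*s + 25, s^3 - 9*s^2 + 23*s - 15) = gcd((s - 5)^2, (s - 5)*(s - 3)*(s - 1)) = s - 5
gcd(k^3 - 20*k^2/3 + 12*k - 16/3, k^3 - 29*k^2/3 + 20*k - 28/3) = k^2 - 8*k/3 + 4/3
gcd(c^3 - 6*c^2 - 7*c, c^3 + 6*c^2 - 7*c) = c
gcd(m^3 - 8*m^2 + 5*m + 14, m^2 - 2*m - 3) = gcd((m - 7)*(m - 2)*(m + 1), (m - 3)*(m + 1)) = m + 1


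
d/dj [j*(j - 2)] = 2*j - 2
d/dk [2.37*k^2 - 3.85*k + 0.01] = 4.74*k - 3.85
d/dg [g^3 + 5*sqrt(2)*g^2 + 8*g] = 3*g^2 + 10*sqrt(2)*g + 8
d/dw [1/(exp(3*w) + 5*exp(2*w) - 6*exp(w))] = (-3*exp(2*w) - 10*exp(w) + 6)*exp(-w)/(exp(2*w) + 5*exp(w) - 6)^2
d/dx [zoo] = 0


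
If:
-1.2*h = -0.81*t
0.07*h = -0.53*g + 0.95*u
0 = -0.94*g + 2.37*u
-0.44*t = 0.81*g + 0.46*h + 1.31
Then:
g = 0.81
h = -1.77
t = -2.62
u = 0.32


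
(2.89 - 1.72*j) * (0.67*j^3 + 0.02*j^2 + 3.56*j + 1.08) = -1.1524*j^4 + 1.9019*j^3 - 6.0654*j^2 + 8.4308*j + 3.1212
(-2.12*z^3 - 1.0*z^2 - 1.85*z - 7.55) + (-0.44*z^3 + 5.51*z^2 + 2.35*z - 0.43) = -2.56*z^3 + 4.51*z^2 + 0.5*z - 7.98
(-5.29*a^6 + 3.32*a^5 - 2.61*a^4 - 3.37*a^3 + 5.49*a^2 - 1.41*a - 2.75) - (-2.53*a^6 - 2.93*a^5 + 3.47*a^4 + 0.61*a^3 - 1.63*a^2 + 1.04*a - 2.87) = -2.76*a^6 + 6.25*a^5 - 6.08*a^4 - 3.98*a^3 + 7.12*a^2 - 2.45*a + 0.12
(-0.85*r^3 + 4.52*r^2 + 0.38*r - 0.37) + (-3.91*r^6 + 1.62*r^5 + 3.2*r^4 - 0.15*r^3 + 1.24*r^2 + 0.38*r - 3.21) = -3.91*r^6 + 1.62*r^5 + 3.2*r^4 - 1.0*r^3 + 5.76*r^2 + 0.76*r - 3.58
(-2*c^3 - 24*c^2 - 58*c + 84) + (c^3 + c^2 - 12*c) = -c^3 - 23*c^2 - 70*c + 84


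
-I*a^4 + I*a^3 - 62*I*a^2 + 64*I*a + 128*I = (a - 2)*(a - 8*I)*(a + 8*I)*(-I*a - I)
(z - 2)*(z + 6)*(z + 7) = z^3 + 11*z^2 + 16*z - 84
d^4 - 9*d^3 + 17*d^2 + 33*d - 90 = (d - 5)*(d - 3)^2*(d + 2)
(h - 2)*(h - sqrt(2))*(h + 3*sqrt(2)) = h^3 - 2*h^2 + 2*sqrt(2)*h^2 - 6*h - 4*sqrt(2)*h + 12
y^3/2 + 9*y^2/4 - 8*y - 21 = (y/2 + 1)*(y - 7/2)*(y + 6)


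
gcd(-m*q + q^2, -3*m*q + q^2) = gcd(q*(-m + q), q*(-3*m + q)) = q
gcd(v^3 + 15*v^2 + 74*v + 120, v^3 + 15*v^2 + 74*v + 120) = v^3 + 15*v^2 + 74*v + 120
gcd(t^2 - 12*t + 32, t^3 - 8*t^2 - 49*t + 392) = t - 8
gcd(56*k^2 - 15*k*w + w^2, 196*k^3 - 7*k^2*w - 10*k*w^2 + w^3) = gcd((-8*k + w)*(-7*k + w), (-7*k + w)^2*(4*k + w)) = -7*k + w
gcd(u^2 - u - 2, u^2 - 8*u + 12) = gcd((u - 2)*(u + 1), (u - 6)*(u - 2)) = u - 2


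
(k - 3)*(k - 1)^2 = k^3 - 5*k^2 + 7*k - 3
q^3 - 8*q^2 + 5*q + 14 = (q - 7)*(q - 2)*(q + 1)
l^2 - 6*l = l*(l - 6)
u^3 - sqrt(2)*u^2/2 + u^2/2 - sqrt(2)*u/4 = u*(u + 1/2)*(u - sqrt(2)/2)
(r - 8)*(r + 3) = r^2 - 5*r - 24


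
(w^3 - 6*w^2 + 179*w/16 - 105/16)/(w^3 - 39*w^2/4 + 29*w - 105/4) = (w - 5/4)/(w - 5)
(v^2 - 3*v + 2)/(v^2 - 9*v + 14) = (v - 1)/(v - 7)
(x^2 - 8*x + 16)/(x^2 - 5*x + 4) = (x - 4)/(x - 1)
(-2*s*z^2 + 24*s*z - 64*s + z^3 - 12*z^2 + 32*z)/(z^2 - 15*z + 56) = (-2*s*z + 8*s + z^2 - 4*z)/(z - 7)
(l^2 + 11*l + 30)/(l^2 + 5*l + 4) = (l^2 + 11*l + 30)/(l^2 + 5*l + 4)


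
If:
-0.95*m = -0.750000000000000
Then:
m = 0.79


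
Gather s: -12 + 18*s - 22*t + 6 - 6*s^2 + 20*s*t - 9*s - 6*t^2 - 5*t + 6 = -6*s^2 + s*(20*t + 9) - 6*t^2 - 27*t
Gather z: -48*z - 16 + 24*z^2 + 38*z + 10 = 24*z^2 - 10*z - 6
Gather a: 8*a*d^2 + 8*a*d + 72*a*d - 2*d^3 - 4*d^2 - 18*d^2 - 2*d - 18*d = a*(8*d^2 + 80*d) - 2*d^3 - 22*d^2 - 20*d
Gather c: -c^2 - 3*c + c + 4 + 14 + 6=-c^2 - 2*c + 24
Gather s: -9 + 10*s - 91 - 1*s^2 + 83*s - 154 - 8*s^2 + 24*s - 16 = -9*s^2 + 117*s - 270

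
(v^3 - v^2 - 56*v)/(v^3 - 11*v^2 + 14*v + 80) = v*(v + 7)/(v^2 - 3*v - 10)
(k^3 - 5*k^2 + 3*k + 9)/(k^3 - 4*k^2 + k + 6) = (k - 3)/(k - 2)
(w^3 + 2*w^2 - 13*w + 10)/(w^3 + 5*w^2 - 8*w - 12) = (w^2 + 4*w - 5)/(w^2 + 7*w + 6)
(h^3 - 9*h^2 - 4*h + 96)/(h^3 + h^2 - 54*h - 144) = (h - 4)/(h + 6)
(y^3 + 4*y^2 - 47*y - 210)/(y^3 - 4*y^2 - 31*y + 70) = (y + 6)/(y - 2)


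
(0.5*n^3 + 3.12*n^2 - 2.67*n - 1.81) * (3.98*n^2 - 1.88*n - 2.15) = 1.99*n^5 + 11.4776*n^4 - 17.5672*n^3 - 8.8922*n^2 + 9.1433*n + 3.8915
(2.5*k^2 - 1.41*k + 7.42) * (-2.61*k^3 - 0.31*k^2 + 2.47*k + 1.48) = -6.525*k^5 + 2.9051*k^4 - 12.7541*k^3 - 2.0829*k^2 + 16.2406*k + 10.9816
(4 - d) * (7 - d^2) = d^3 - 4*d^2 - 7*d + 28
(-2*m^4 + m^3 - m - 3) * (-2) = 4*m^4 - 2*m^3 + 2*m + 6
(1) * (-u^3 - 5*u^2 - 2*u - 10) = -u^3 - 5*u^2 - 2*u - 10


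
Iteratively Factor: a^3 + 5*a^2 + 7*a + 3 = (a + 1)*(a^2 + 4*a + 3) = (a + 1)*(a + 3)*(a + 1)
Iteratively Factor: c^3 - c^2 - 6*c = (c)*(c^2 - c - 6) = c*(c + 2)*(c - 3)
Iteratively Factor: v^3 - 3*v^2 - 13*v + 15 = (v + 3)*(v^2 - 6*v + 5) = (v - 1)*(v + 3)*(v - 5)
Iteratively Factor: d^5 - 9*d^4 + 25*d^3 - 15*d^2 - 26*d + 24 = (d - 4)*(d^4 - 5*d^3 + 5*d^2 + 5*d - 6) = (d - 4)*(d - 3)*(d^3 - 2*d^2 - d + 2) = (d - 4)*(d - 3)*(d + 1)*(d^2 - 3*d + 2) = (d - 4)*(d - 3)*(d - 2)*(d + 1)*(d - 1)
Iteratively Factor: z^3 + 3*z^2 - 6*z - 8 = (z + 1)*(z^2 + 2*z - 8) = (z + 1)*(z + 4)*(z - 2)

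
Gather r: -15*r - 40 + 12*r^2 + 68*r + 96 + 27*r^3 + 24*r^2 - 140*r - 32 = 27*r^3 + 36*r^2 - 87*r + 24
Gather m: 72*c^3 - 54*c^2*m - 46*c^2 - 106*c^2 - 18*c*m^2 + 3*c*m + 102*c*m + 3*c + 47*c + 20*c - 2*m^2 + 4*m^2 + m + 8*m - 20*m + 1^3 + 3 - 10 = 72*c^3 - 152*c^2 + 70*c + m^2*(2 - 18*c) + m*(-54*c^2 + 105*c - 11) - 6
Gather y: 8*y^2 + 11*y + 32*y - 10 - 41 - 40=8*y^2 + 43*y - 91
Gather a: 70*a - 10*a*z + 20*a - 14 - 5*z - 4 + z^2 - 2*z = a*(90 - 10*z) + z^2 - 7*z - 18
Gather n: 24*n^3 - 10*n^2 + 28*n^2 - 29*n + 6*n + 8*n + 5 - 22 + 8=24*n^3 + 18*n^2 - 15*n - 9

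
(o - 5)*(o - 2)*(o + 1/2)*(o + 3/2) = o^4 - 5*o^3 - 13*o^2/4 + 59*o/4 + 15/2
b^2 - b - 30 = (b - 6)*(b + 5)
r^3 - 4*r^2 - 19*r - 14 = (r - 7)*(r + 1)*(r + 2)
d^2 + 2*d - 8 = (d - 2)*(d + 4)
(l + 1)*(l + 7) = l^2 + 8*l + 7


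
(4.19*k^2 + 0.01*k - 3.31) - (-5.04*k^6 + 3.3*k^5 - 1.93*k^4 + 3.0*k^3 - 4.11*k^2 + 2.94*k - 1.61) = 5.04*k^6 - 3.3*k^5 + 1.93*k^4 - 3.0*k^3 + 8.3*k^2 - 2.93*k - 1.7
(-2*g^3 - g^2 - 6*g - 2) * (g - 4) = -2*g^4 + 7*g^3 - 2*g^2 + 22*g + 8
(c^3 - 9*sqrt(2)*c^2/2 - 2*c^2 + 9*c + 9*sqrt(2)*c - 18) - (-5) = c^3 - 9*sqrt(2)*c^2/2 - 2*c^2 + 9*c + 9*sqrt(2)*c - 13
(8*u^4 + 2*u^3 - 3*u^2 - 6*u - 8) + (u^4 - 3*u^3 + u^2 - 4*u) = 9*u^4 - u^3 - 2*u^2 - 10*u - 8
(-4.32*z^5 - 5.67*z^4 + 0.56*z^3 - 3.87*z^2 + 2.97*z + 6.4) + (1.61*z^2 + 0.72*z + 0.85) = -4.32*z^5 - 5.67*z^4 + 0.56*z^3 - 2.26*z^2 + 3.69*z + 7.25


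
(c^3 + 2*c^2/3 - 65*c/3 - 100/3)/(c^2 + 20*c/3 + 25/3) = (c^2 - c - 20)/(c + 5)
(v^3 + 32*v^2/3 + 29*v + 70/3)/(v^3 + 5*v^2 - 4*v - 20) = (3*v^2 + 26*v + 35)/(3*(v^2 + 3*v - 10))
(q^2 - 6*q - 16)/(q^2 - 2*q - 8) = (q - 8)/(q - 4)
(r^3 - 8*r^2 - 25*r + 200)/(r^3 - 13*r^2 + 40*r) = (r + 5)/r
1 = 1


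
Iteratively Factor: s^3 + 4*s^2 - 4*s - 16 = (s + 4)*(s^2 - 4) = (s - 2)*(s + 4)*(s + 2)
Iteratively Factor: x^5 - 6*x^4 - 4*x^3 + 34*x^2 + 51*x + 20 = (x + 1)*(x^4 - 7*x^3 + 3*x^2 + 31*x + 20) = (x - 4)*(x + 1)*(x^3 - 3*x^2 - 9*x - 5) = (x - 4)*(x + 1)^2*(x^2 - 4*x - 5) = (x - 5)*(x - 4)*(x + 1)^2*(x + 1)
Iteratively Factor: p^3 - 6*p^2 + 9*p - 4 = (p - 4)*(p^2 - 2*p + 1) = (p - 4)*(p - 1)*(p - 1)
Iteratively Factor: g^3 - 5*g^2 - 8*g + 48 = (g + 3)*(g^2 - 8*g + 16) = (g - 4)*(g + 3)*(g - 4)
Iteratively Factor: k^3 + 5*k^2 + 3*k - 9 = (k - 1)*(k^2 + 6*k + 9) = (k - 1)*(k + 3)*(k + 3)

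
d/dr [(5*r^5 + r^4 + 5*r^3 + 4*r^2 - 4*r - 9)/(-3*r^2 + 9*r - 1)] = (-45*r^6 + 174*r^5 - 13*r^4 + 86*r^3 + 9*r^2 - 62*r + 85)/(9*r^4 - 54*r^3 + 87*r^2 - 18*r + 1)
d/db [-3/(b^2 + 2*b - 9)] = 6*(b + 1)/(b^2 + 2*b - 9)^2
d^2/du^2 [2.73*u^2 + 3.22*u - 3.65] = 5.46000000000000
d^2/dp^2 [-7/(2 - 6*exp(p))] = 21*(3*exp(p) + 1)*exp(p)/(2*(3*exp(p) - 1)^3)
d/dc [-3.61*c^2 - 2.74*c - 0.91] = -7.22*c - 2.74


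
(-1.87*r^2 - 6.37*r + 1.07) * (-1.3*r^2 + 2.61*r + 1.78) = 2.431*r^4 + 3.4003*r^3 - 21.3453*r^2 - 8.5459*r + 1.9046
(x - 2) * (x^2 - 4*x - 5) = x^3 - 6*x^2 + 3*x + 10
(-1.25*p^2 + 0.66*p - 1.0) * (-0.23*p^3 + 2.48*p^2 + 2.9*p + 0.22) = 0.2875*p^5 - 3.2518*p^4 - 1.7582*p^3 - 0.841*p^2 - 2.7548*p - 0.22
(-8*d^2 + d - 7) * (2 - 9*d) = 72*d^3 - 25*d^2 + 65*d - 14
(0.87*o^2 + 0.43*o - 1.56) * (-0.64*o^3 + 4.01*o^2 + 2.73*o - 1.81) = -0.5568*o^5 + 3.2135*o^4 + 5.0978*o^3 - 6.6564*o^2 - 5.0371*o + 2.8236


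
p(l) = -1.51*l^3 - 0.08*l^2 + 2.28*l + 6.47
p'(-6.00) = -159.84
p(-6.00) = 316.07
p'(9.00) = -366.09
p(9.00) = -1080.28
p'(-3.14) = -41.88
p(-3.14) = 45.27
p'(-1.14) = -3.42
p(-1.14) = 6.00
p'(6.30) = -178.52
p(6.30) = -359.91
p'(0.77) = -0.53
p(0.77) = 7.49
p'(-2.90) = -35.35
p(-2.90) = 36.01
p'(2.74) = -32.17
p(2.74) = -18.95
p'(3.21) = -44.91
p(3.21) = -36.98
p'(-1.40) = -6.37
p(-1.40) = 7.26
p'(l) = -4.53*l^2 - 0.16*l + 2.28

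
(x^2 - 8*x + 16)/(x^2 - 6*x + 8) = (x - 4)/(x - 2)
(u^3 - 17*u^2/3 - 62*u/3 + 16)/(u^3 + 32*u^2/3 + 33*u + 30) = (3*u^2 - 26*u + 16)/(3*u^2 + 23*u + 30)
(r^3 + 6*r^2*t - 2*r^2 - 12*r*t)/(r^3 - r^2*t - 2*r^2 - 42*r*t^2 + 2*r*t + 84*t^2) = r/(r - 7*t)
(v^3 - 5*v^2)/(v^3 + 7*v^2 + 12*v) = v*(v - 5)/(v^2 + 7*v + 12)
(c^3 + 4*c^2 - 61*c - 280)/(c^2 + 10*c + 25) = (c^2 - c - 56)/(c + 5)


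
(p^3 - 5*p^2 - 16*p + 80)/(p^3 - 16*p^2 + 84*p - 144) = (p^2 - p - 20)/(p^2 - 12*p + 36)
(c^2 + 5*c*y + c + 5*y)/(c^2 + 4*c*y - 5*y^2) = (-c - 1)/(-c + y)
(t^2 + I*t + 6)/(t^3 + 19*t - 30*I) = (t + 3*I)/(t^2 + 2*I*t + 15)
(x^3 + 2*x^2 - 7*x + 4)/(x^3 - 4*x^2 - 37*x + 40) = (x^2 + 3*x - 4)/(x^2 - 3*x - 40)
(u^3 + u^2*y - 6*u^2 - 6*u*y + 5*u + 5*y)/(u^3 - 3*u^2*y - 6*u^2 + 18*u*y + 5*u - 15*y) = (-u - y)/(-u + 3*y)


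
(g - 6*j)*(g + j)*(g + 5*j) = g^3 - 31*g*j^2 - 30*j^3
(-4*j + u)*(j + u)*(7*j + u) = -28*j^3 - 25*j^2*u + 4*j*u^2 + u^3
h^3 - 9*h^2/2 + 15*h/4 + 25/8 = (h - 5/2)^2*(h + 1/2)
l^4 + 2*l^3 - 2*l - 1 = (l - 1)*(l + 1)^3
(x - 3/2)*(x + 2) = x^2 + x/2 - 3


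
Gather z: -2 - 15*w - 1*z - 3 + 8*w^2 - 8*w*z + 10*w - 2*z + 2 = 8*w^2 - 5*w + z*(-8*w - 3) - 3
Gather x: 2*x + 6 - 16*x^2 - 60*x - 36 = -16*x^2 - 58*x - 30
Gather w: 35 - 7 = 28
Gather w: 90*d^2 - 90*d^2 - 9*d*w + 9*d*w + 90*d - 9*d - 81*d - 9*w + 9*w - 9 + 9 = 0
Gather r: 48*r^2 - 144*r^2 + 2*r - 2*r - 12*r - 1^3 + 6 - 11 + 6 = -96*r^2 - 12*r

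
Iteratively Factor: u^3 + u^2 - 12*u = (u - 3)*(u^2 + 4*u) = (u - 3)*(u + 4)*(u)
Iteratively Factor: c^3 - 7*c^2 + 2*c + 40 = (c - 5)*(c^2 - 2*c - 8) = (c - 5)*(c - 4)*(c + 2)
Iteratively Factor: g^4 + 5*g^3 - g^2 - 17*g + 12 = (g - 1)*(g^3 + 6*g^2 + 5*g - 12) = (g - 1)^2*(g^2 + 7*g + 12) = (g - 1)^2*(g + 3)*(g + 4)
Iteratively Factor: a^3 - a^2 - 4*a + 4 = (a - 1)*(a^2 - 4) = (a - 2)*(a - 1)*(a + 2)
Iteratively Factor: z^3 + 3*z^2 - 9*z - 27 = (z + 3)*(z^2 - 9) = (z + 3)^2*(z - 3)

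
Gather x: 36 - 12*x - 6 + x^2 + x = x^2 - 11*x + 30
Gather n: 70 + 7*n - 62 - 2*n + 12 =5*n + 20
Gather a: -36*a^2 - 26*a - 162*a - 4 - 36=-36*a^2 - 188*a - 40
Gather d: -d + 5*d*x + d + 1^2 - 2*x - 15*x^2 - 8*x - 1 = 5*d*x - 15*x^2 - 10*x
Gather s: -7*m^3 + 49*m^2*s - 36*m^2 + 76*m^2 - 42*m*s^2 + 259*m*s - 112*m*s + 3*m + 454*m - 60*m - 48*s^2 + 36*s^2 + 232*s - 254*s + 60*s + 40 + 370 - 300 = -7*m^3 + 40*m^2 + 397*m + s^2*(-42*m - 12) + s*(49*m^2 + 147*m + 38) + 110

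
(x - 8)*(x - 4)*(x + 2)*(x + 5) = x^4 - 5*x^3 - 42*x^2 + 104*x + 320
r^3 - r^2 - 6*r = r*(r - 3)*(r + 2)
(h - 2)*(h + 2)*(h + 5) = h^3 + 5*h^2 - 4*h - 20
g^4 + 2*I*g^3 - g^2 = g^2*(g + I)^2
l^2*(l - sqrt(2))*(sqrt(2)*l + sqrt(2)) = sqrt(2)*l^4 - 2*l^3 + sqrt(2)*l^3 - 2*l^2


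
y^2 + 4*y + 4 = (y + 2)^2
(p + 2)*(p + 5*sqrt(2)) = p^2 + 2*p + 5*sqrt(2)*p + 10*sqrt(2)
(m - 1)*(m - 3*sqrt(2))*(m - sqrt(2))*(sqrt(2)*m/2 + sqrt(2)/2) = sqrt(2)*m^4/2 - 4*m^3 + 5*sqrt(2)*m^2/2 + 4*m - 3*sqrt(2)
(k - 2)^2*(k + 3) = k^3 - k^2 - 8*k + 12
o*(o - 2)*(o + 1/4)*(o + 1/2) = o^4 - 5*o^3/4 - 11*o^2/8 - o/4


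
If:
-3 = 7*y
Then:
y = -3/7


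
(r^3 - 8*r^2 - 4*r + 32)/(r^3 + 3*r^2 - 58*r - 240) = (r^2 - 4)/(r^2 + 11*r + 30)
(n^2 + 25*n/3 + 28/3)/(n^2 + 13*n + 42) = (n + 4/3)/(n + 6)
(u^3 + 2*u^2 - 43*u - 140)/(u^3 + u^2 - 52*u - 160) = (u - 7)/(u - 8)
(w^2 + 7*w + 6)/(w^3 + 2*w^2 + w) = (w + 6)/(w*(w + 1))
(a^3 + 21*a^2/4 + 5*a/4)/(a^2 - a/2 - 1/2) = a*(4*a^2 + 21*a + 5)/(2*(2*a^2 - a - 1))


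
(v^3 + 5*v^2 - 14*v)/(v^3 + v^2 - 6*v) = (v + 7)/(v + 3)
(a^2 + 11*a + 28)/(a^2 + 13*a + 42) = (a + 4)/(a + 6)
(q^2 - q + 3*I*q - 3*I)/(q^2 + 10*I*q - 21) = (q - 1)/(q + 7*I)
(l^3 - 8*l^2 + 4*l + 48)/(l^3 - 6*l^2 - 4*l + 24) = (l - 4)/(l - 2)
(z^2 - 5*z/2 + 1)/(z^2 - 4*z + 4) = (z - 1/2)/(z - 2)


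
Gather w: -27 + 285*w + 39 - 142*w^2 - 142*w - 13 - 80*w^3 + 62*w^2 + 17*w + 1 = -80*w^3 - 80*w^2 + 160*w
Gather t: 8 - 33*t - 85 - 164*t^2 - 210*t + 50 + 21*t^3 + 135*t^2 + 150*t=21*t^3 - 29*t^2 - 93*t - 27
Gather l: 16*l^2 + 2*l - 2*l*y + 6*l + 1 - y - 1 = 16*l^2 + l*(8 - 2*y) - y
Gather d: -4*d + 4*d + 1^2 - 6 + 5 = 0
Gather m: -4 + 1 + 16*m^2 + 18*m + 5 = 16*m^2 + 18*m + 2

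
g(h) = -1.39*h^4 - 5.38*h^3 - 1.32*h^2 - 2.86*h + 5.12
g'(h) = -5.56*h^3 - 16.14*h^2 - 2.64*h - 2.86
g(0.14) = 4.68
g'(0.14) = -3.56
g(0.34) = 3.76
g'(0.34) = -5.84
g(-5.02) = -215.92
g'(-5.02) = 307.03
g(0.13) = 4.71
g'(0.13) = -3.49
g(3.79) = -604.36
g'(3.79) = -547.39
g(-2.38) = 32.38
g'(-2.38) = -13.04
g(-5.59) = -437.64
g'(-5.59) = 478.76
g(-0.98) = 10.44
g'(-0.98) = -10.54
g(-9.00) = -5273.83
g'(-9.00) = 2766.80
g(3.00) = -273.19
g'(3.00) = -306.16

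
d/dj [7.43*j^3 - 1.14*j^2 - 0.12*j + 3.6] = 22.29*j^2 - 2.28*j - 0.12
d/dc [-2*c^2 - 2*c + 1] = -4*c - 2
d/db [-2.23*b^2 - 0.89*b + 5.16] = -4.46*b - 0.89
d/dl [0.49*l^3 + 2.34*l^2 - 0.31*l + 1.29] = 1.47*l^2 + 4.68*l - 0.31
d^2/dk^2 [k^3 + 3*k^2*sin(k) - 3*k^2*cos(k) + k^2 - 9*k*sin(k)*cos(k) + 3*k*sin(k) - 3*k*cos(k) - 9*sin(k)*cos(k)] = 3*sqrt(2)*k^2*cos(k + pi/4) + 9*k*sin(k) + 18*k*sin(2*k) + 15*k*cos(k) + 6*k + 12*sin(k) - 18*sqrt(2)*cos(2*k + pi/4) + 2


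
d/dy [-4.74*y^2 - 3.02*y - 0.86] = -9.48*y - 3.02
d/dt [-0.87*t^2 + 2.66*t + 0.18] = 2.66 - 1.74*t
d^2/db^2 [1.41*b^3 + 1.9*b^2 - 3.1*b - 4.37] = 8.46*b + 3.8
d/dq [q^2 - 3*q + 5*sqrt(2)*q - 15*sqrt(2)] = 2*q - 3 + 5*sqrt(2)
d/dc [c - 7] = 1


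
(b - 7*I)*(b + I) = b^2 - 6*I*b + 7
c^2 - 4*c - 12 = (c - 6)*(c + 2)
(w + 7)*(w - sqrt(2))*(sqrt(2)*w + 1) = sqrt(2)*w^3 - w^2 + 7*sqrt(2)*w^2 - 7*w - sqrt(2)*w - 7*sqrt(2)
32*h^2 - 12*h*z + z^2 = (-8*h + z)*(-4*h + z)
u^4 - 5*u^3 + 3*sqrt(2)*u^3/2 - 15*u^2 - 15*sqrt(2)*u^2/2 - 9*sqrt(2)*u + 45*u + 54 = (u - 6)*(u + 1)*(u - 3*sqrt(2)/2)*(u + 3*sqrt(2))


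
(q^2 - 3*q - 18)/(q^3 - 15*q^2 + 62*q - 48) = (q + 3)/(q^2 - 9*q + 8)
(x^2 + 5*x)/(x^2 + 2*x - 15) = x/(x - 3)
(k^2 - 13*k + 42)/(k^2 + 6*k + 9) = (k^2 - 13*k + 42)/(k^2 + 6*k + 9)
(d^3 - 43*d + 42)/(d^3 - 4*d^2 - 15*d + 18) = (d + 7)/(d + 3)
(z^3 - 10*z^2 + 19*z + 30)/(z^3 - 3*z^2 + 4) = (z^2 - 11*z + 30)/(z^2 - 4*z + 4)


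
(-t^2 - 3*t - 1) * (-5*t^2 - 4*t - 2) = 5*t^4 + 19*t^3 + 19*t^2 + 10*t + 2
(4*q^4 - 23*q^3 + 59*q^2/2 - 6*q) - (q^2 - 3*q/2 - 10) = 4*q^4 - 23*q^3 + 57*q^2/2 - 9*q/2 + 10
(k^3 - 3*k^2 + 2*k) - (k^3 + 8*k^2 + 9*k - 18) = -11*k^2 - 7*k + 18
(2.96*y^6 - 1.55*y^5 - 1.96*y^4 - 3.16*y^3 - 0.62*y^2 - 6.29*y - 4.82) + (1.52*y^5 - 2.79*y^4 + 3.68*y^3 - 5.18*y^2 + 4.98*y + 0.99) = 2.96*y^6 - 0.03*y^5 - 4.75*y^4 + 0.52*y^3 - 5.8*y^2 - 1.31*y - 3.83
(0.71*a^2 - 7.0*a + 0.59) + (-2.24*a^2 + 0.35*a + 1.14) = -1.53*a^2 - 6.65*a + 1.73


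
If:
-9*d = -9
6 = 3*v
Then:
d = 1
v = 2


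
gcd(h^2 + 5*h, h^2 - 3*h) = h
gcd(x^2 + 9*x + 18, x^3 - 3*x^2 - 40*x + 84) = x + 6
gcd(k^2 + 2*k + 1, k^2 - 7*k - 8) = k + 1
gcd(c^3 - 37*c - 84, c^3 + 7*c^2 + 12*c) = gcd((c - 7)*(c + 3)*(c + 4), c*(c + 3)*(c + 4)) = c^2 + 7*c + 12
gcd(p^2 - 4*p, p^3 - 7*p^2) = p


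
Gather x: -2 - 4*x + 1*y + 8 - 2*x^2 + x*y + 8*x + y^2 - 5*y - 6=-2*x^2 + x*(y + 4) + y^2 - 4*y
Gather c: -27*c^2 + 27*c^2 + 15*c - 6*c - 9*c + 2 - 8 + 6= 0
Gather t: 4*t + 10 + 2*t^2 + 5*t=2*t^2 + 9*t + 10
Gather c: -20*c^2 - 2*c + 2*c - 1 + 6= 5 - 20*c^2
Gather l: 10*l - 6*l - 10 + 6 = 4*l - 4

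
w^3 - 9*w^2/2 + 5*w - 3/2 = (w - 3)*(w - 1)*(w - 1/2)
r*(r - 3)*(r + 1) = r^3 - 2*r^2 - 3*r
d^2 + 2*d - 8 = (d - 2)*(d + 4)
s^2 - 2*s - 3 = (s - 3)*(s + 1)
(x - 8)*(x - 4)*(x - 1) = x^3 - 13*x^2 + 44*x - 32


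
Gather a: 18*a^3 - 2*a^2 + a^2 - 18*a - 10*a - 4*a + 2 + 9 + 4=18*a^3 - a^2 - 32*a + 15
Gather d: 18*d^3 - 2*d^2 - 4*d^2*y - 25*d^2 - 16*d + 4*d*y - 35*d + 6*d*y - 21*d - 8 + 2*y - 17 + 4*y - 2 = 18*d^3 + d^2*(-4*y - 27) + d*(10*y - 72) + 6*y - 27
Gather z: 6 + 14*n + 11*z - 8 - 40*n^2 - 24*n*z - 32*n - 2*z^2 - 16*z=-40*n^2 - 18*n - 2*z^2 + z*(-24*n - 5) - 2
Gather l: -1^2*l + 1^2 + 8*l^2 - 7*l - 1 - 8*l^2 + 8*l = 0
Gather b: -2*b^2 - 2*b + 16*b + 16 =-2*b^2 + 14*b + 16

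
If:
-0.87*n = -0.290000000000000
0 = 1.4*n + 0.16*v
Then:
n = 0.33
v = -2.92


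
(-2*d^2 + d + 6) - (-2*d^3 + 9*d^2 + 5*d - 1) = 2*d^3 - 11*d^2 - 4*d + 7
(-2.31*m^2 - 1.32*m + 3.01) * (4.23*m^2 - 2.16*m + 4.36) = -9.7713*m^4 - 0.594*m^3 + 5.5119*m^2 - 12.2568*m + 13.1236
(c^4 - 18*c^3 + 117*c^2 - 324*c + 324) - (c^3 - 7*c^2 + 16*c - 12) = c^4 - 19*c^3 + 124*c^2 - 340*c + 336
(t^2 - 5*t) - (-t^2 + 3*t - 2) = 2*t^2 - 8*t + 2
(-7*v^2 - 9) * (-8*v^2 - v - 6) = 56*v^4 + 7*v^3 + 114*v^2 + 9*v + 54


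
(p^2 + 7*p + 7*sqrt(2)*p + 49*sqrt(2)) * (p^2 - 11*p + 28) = p^4 - 4*p^3 + 7*sqrt(2)*p^3 - 49*p^2 - 28*sqrt(2)*p^2 - 343*sqrt(2)*p + 196*p + 1372*sqrt(2)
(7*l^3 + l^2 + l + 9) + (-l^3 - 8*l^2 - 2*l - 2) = 6*l^3 - 7*l^2 - l + 7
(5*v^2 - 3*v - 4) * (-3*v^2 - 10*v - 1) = -15*v^4 - 41*v^3 + 37*v^2 + 43*v + 4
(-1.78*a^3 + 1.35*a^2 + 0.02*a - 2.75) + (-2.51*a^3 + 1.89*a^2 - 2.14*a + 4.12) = -4.29*a^3 + 3.24*a^2 - 2.12*a + 1.37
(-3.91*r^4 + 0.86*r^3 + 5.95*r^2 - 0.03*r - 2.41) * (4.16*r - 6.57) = -16.2656*r^5 + 29.2663*r^4 + 19.1018*r^3 - 39.2163*r^2 - 9.8285*r + 15.8337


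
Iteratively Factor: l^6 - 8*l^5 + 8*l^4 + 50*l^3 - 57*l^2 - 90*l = (l + 2)*(l^5 - 10*l^4 + 28*l^3 - 6*l^2 - 45*l) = (l - 3)*(l + 2)*(l^4 - 7*l^3 + 7*l^2 + 15*l) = l*(l - 3)*(l + 2)*(l^3 - 7*l^2 + 7*l + 15) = l*(l - 5)*(l - 3)*(l + 2)*(l^2 - 2*l - 3) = l*(l - 5)*(l - 3)*(l + 1)*(l + 2)*(l - 3)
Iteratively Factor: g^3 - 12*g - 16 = (g + 2)*(g^2 - 2*g - 8) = (g - 4)*(g + 2)*(g + 2)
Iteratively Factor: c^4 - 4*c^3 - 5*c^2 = (c - 5)*(c^3 + c^2) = c*(c - 5)*(c^2 + c) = c^2*(c - 5)*(c + 1)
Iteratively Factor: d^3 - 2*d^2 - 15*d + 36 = (d - 3)*(d^2 + d - 12) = (d - 3)^2*(d + 4)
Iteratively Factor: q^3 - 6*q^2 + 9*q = (q)*(q^2 - 6*q + 9) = q*(q - 3)*(q - 3)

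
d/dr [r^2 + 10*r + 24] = 2*r + 10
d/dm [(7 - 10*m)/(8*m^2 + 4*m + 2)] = 4*(5*m^2 - 7*m - 3)/(16*m^4 + 16*m^3 + 12*m^2 + 4*m + 1)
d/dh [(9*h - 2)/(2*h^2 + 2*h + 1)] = (-18*h^2 + 8*h + 13)/(4*h^4 + 8*h^3 + 8*h^2 + 4*h + 1)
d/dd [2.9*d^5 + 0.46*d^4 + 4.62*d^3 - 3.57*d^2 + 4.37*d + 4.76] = 14.5*d^4 + 1.84*d^3 + 13.86*d^2 - 7.14*d + 4.37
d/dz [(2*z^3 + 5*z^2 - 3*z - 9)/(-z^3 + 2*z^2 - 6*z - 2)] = (9*z^4 - 30*z^3 - 63*z^2 + 16*z - 48)/(z^6 - 4*z^5 + 16*z^4 - 20*z^3 + 28*z^2 + 24*z + 4)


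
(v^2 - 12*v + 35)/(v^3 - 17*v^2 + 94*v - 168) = (v - 5)/(v^2 - 10*v + 24)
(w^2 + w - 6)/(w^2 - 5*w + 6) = (w + 3)/(w - 3)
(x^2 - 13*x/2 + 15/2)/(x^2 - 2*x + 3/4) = 2*(x - 5)/(2*x - 1)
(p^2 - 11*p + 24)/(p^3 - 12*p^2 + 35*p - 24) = 1/(p - 1)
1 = 1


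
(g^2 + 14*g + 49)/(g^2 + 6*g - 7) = (g + 7)/(g - 1)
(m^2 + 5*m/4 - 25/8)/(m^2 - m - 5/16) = 2*(2*m + 5)/(4*m + 1)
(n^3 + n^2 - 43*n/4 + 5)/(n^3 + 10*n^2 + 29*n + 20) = (n^2 - 3*n + 5/4)/(n^2 + 6*n + 5)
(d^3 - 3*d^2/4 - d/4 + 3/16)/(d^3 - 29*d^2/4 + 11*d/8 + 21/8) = (d - 1/2)/(d - 7)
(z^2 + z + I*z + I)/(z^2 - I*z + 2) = (z + 1)/(z - 2*I)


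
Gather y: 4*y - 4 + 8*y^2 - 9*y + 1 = 8*y^2 - 5*y - 3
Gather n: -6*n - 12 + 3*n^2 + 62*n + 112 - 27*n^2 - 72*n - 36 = -24*n^2 - 16*n + 64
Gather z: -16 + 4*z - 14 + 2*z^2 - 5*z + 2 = 2*z^2 - z - 28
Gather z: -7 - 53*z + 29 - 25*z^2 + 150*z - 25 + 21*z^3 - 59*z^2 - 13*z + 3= 21*z^3 - 84*z^2 + 84*z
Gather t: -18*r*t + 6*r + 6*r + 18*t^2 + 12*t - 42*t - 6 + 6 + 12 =12*r + 18*t^2 + t*(-18*r - 30) + 12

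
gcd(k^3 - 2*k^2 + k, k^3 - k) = k^2 - k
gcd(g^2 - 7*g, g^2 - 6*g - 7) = g - 7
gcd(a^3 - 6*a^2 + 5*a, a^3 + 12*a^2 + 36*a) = a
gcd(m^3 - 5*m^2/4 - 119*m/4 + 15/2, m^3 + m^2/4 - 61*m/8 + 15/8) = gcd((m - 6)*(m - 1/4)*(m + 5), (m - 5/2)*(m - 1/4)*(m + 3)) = m - 1/4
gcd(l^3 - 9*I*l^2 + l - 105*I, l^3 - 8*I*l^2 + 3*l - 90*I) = l^2 - 2*I*l + 15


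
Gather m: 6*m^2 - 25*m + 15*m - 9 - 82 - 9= 6*m^2 - 10*m - 100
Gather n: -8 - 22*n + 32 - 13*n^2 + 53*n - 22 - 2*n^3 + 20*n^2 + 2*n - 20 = -2*n^3 + 7*n^2 + 33*n - 18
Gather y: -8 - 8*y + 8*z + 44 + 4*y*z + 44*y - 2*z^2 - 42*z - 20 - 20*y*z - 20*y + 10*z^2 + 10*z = y*(16 - 16*z) + 8*z^2 - 24*z + 16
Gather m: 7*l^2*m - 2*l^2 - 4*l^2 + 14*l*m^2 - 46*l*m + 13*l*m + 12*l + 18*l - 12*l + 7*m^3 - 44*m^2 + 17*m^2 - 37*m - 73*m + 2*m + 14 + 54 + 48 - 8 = -6*l^2 + 18*l + 7*m^3 + m^2*(14*l - 27) + m*(7*l^2 - 33*l - 108) + 108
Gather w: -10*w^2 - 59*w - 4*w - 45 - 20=-10*w^2 - 63*w - 65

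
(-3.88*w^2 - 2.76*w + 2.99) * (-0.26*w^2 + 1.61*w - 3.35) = 1.0088*w^4 - 5.5292*w^3 + 7.777*w^2 + 14.0599*w - 10.0165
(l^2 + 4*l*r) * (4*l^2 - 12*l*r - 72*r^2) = 4*l^4 + 4*l^3*r - 120*l^2*r^2 - 288*l*r^3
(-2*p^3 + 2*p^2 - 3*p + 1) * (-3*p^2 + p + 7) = 6*p^5 - 8*p^4 - 3*p^3 + 8*p^2 - 20*p + 7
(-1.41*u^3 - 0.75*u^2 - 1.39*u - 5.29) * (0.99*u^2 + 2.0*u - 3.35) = -1.3959*u^5 - 3.5625*u^4 + 1.8474*u^3 - 5.5046*u^2 - 5.9235*u + 17.7215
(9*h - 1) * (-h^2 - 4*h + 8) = -9*h^3 - 35*h^2 + 76*h - 8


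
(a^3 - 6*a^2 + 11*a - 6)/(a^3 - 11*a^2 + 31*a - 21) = (a - 2)/(a - 7)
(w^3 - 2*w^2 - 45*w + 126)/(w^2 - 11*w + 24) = (w^2 + w - 42)/(w - 8)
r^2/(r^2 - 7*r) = r/(r - 7)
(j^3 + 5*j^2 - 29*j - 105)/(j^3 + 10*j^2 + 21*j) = (j - 5)/j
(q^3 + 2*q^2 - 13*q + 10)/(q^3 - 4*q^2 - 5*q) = (-q^3 - 2*q^2 + 13*q - 10)/(q*(-q^2 + 4*q + 5))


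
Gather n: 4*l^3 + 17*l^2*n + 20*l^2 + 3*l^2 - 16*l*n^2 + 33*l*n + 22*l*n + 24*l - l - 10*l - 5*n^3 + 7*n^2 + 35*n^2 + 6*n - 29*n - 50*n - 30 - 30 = 4*l^3 + 23*l^2 + 13*l - 5*n^3 + n^2*(42 - 16*l) + n*(17*l^2 + 55*l - 73) - 60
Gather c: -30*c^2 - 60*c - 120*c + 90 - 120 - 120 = -30*c^2 - 180*c - 150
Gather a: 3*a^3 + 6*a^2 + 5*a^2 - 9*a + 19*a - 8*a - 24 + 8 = 3*a^3 + 11*a^2 + 2*a - 16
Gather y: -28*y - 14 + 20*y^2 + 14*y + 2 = 20*y^2 - 14*y - 12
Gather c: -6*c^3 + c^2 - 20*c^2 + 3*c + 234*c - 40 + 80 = -6*c^3 - 19*c^2 + 237*c + 40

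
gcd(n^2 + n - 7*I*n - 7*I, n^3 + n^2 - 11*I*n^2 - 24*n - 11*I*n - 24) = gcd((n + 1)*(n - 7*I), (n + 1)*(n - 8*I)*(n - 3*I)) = n + 1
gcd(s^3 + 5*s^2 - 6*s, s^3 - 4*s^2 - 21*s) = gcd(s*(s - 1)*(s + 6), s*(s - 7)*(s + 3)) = s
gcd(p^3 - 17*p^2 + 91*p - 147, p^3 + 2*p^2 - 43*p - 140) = p - 7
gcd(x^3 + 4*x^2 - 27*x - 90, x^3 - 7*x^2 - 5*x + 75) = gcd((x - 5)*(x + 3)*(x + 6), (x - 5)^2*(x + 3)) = x^2 - 2*x - 15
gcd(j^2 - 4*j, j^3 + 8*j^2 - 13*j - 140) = j - 4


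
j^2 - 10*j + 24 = (j - 6)*(j - 4)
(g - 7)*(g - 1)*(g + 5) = g^3 - 3*g^2 - 33*g + 35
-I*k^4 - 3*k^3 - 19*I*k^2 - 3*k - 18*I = (k - 6*I)*(k - I)*(k + 3*I)*(-I*k + 1)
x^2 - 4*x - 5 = (x - 5)*(x + 1)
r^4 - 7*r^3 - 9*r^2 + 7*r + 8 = (r - 8)*(r - 1)*(r + 1)^2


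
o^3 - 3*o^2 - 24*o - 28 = (o - 7)*(o + 2)^2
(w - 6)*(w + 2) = w^2 - 4*w - 12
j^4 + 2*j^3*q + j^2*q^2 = j^2*(j + q)^2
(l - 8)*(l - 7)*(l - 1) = l^3 - 16*l^2 + 71*l - 56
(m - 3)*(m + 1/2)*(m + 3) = m^3 + m^2/2 - 9*m - 9/2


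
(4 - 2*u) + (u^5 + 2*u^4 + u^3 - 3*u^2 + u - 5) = u^5 + 2*u^4 + u^3 - 3*u^2 - u - 1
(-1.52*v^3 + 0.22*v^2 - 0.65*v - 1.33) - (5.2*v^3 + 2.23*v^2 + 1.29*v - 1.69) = -6.72*v^3 - 2.01*v^2 - 1.94*v + 0.36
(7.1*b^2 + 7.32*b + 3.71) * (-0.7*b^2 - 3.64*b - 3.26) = -4.97*b^4 - 30.968*b^3 - 52.3878*b^2 - 37.3676*b - 12.0946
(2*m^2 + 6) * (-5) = -10*m^2 - 30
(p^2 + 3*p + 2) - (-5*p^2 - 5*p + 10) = 6*p^2 + 8*p - 8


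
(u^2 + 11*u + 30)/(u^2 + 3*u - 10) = (u + 6)/(u - 2)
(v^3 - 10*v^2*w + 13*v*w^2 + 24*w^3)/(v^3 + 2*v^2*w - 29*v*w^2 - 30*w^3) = (v^2 - 11*v*w + 24*w^2)/(v^2 + v*w - 30*w^2)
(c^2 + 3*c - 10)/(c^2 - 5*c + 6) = (c + 5)/(c - 3)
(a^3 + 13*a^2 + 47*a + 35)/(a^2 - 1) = (a^2 + 12*a + 35)/(a - 1)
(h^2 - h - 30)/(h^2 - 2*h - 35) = (h - 6)/(h - 7)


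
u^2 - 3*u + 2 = (u - 2)*(u - 1)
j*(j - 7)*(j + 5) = j^3 - 2*j^2 - 35*j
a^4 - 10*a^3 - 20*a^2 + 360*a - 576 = (a - 8)*(a - 6)*(a - 2)*(a + 6)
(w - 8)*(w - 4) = w^2 - 12*w + 32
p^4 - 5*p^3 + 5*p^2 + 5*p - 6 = (p - 3)*(p - 2)*(p - 1)*(p + 1)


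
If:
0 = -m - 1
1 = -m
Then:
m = -1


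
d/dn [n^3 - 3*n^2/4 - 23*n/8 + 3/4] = 3*n^2 - 3*n/2 - 23/8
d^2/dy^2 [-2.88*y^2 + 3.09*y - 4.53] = -5.76000000000000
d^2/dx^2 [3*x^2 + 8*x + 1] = 6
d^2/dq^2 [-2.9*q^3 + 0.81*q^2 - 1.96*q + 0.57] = 1.62 - 17.4*q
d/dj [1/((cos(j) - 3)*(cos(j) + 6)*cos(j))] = 3*(sin(j) - 6*sin(j)/cos(j)^2 + 2*tan(j))/((cos(j) - 3)^2*(cos(j) + 6)^2)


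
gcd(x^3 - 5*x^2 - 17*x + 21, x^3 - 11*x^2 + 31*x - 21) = x^2 - 8*x + 7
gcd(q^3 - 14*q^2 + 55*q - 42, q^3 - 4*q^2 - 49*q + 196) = q - 7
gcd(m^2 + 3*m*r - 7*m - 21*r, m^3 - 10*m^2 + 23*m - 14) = m - 7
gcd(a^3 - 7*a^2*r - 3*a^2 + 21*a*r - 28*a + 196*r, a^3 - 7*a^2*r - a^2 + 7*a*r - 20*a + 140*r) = -a^2 + 7*a*r - 4*a + 28*r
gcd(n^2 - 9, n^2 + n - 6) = n + 3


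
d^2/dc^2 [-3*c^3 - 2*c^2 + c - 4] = -18*c - 4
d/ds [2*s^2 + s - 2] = 4*s + 1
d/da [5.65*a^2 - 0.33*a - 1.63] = 11.3*a - 0.33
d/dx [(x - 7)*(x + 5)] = 2*x - 2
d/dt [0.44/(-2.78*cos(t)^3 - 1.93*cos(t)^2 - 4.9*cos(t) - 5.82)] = (3.6696*sin(t)^2 - 1.6984*cos(t) - 5.8256)*sin(t)/(2.78*cos(t)^3 + 1.93*cos(t)^2 + 4.9*cos(t) + 5.82)^2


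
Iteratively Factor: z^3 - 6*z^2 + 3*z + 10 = (z + 1)*(z^2 - 7*z + 10) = (z - 2)*(z + 1)*(z - 5)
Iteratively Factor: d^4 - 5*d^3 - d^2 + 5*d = (d)*(d^3 - 5*d^2 - d + 5) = d*(d - 5)*(d^2 - 1) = d*(d - 5)*(d + 1)*(d - 1)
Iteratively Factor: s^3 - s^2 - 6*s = (s)*(s^2 - s - 6) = s*(s - 3)*(s + 2)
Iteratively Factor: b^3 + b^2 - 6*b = (b + 3)*(b^2 - 2*b) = b*(b + 3)*(b - 2)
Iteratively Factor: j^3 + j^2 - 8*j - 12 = (j - 3)*(j^2 + 4*j + 4) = (j - 3)*(j + 2)*(j + 2)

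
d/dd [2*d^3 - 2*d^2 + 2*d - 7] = 6*d^2 - 4*d + 2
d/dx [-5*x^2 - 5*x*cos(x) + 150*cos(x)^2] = 5*x*sin(x) - 10*x - 150*sin(2*x) - 5*cos(x)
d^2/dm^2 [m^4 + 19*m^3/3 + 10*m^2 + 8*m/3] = 12*m^2 + 38*m + 20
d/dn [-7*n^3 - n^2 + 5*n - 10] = -21*n^2 - 2*n + 5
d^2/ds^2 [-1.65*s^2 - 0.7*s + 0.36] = -3.30000000000000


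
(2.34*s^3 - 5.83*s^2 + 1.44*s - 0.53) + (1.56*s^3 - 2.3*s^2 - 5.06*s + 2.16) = 3.9*s^3 - 8.13*s^2 - 3.62*s + 1.63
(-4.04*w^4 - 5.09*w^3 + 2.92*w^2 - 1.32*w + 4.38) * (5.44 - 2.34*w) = 9.4536*w^5 - 10.067*w^4 - 34.5224*w^3 + 18.9736*w^2 - 17.43*w + 23.8272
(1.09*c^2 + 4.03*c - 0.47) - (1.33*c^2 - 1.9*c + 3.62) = -0.24*c^2 + 5.93*c - 4.09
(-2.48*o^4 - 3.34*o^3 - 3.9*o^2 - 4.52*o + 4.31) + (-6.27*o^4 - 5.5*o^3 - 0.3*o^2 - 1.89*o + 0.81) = -8.75*o^4 - 8.84*o^3 - 4.2*o^2 - 6.41*o + 5.12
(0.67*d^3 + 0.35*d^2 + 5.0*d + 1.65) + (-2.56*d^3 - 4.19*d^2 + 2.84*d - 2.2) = -1.89*d^3 - 3.84*d^2 + 7.84*d - 0.55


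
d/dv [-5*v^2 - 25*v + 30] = -10*v - 25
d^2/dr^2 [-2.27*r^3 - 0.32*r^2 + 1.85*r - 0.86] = -13.62*r - 0.64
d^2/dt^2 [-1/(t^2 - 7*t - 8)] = 2*(-t^2 + 7*t + (2*t - 7)^2 + 8)/(-t^2 + 7*t + 8)^3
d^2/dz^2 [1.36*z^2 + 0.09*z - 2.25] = 2.72000000000000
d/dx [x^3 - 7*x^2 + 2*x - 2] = 3*x^2 - 14*x + 2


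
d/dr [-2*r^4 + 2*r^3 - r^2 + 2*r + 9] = -8*r^3 + 6*r^2 - 2*r + 2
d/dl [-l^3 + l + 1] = 1 - 3*l^2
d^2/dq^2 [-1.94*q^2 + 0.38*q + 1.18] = -3.88000000000000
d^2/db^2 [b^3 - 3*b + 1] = 6*b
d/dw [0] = 0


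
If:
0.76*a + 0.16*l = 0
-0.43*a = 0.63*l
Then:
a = 0.00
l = 0.00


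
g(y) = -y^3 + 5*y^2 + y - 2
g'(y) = -3*y^2 + 10*y + 1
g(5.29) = -4.83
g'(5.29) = -30.05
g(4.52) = 12.33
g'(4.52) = -15.09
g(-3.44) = 94.44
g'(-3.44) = -68.90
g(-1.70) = 15.66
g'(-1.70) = -24.67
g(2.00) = 12.00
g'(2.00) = 9.00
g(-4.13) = 149.60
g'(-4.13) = -91.47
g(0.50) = -0.38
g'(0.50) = 5.25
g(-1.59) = 13.07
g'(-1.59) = -22.48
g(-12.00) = 2434.00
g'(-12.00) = -551.00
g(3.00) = 19.00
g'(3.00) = 4.00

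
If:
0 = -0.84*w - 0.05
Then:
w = -0.06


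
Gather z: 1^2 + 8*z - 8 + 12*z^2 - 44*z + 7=12*z^2 - 36*z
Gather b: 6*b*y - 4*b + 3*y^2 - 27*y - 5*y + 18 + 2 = b*(6*y - 4) + 3*y^2 - 32*y + 20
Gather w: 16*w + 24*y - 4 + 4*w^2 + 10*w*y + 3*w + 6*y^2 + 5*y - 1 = 4*w^2 + w*(10*y + 19) + 6*y^2 + 29*y - 5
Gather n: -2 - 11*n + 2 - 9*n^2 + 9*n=-9*n^2 - 2*n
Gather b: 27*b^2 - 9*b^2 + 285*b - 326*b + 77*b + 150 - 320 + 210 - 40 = 18*b^2 + 36*b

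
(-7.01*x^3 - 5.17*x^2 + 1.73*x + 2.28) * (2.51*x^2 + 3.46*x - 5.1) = -17.5951*x^5 - 37.2313*x^4 + 22.2051*x^3 + 38.0756*x^2 - 0.9342*x - 11.628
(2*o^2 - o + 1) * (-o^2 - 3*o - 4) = -2*o^4 - 5*o^3 - 6*o^2 + o - 4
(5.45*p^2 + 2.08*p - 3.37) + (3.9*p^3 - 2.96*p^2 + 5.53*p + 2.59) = 3.9*p^3 + 2.49*p^2 + 7.61*p - 0.78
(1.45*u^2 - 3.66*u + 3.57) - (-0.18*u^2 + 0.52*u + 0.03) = 1.63*u^2 - 4.18*u + 3.54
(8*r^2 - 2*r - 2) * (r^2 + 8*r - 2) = 8*r^4 + 62*r^3 - 34*r^2 - 12*r + 4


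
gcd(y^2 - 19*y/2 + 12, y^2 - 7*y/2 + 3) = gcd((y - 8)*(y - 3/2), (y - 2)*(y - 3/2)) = y - 3/2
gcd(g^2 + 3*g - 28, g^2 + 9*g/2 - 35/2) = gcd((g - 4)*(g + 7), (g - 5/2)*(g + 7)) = g + 7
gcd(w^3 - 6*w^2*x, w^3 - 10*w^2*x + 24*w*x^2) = -w^2 + 6*w*x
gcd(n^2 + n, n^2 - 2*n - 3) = n + 1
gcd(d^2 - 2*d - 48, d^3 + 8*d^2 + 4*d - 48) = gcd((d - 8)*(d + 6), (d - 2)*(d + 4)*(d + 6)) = d + 6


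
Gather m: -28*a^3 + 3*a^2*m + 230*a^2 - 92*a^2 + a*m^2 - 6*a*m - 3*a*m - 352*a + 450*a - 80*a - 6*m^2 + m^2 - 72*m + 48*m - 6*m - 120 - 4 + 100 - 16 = -28*a^3 + 138*a^2 + 18*a + m^2*(a - 5) + m*(3*a^2 - 9*a - 30) - 40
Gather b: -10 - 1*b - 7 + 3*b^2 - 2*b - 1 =3*b^2 - 3*b - 18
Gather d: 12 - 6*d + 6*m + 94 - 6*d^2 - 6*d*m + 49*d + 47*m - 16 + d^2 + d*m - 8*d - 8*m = -5*d^2 + d*(35 - 5*m) + 45*m + 90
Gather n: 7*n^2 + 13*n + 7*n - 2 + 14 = 7*n^2 + 20*n + 12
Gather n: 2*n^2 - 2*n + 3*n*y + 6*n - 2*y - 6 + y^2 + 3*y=2*n^2 + n*(3*y + 4) + y^2 + y - 6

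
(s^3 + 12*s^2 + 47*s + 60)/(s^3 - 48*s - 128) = (s^2 + 8*s + 15)/(s^2 - 4*s - 32)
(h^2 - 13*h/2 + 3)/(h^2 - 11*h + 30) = (h - 1/2)/(h - 5)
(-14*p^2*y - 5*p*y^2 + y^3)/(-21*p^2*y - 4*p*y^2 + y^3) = (2*p + y)/(3*p + y)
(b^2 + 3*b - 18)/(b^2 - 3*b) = (b + 6)/b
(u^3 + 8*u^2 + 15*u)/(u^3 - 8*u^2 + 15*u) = (u^2 + 8*u + 15)/(u^2 - 8*u + 15)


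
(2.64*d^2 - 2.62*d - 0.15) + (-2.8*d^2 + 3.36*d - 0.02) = -0.16*d^2 + 0.74*d - 0.17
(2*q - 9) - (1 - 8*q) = 10*q - 10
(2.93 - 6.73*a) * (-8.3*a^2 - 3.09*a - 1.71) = 55.859*a^3 - 3.5233*a^2 + 2.4546*a - 5.0103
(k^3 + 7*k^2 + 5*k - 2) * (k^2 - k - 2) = k^5 + 6*k^4 - 4*k^3 - 21*k^2 - 8*k + 4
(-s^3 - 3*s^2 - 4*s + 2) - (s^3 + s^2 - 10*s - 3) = -2*s^3 - 4*s^2 + 6*s + 5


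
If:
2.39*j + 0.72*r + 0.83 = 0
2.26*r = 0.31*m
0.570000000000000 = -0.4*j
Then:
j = -1.42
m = 26.08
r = 3.58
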